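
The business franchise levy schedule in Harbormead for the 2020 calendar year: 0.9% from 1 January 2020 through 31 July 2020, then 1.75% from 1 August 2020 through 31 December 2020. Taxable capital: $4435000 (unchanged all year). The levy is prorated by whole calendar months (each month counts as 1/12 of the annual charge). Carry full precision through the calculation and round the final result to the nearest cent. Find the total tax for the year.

1 January – 31 July 2020: 7 months at 0.9% → $4435000 × 0.9% × 7/12 = $23283.7500
1 August – 31 December 2020: 5 months at 1.75% → $4435000 × 1.75% × 5/12 = $32338.5417
Total = $55622.2917

$55622.29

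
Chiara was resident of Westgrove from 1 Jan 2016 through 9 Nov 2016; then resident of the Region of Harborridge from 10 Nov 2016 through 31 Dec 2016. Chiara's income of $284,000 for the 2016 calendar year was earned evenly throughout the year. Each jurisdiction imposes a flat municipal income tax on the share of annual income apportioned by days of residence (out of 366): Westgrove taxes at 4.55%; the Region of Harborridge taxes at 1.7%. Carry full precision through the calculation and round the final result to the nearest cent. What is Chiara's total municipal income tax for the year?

Westgrove, 1 Jan – 9 Nov 2016: 314 days → $284,000 × 4.55% × 314/366 = $11,086.0874
The Region of Harborridge, 10 Nov – 31 Dec 2016: 52 days → $284,000 × 1.7% × 52/366 = $685.9454
Total = $11,772.0328

$11,772.03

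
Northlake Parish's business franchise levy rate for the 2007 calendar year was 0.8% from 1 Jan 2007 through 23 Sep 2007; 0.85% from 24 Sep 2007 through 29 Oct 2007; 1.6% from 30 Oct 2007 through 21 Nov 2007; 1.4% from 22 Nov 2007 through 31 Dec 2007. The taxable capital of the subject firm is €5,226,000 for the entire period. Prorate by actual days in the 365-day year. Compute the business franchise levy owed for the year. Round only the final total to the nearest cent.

€48,136.47

1 Jan – 23 Sep 2007: 266 days at 0.8% → €5,226,000 × 0.8% × 266/365 = €30,468.2959
24 Sep – 29 Oct 2007: 36 days at 0.85% → €5,226,000 × 0.85% × 36/365 = €4,381.2493
30 Oct – 21 Nov 2007: 23 days at 1.6% → €5,226,000 × 1.6% × 23/365 = €5,268.9534
22 Nov – 31 Dec 2007: 40 days at 1.4% → €5,226,000 × 1.4% × 40/365 = €8,017.9726
Total = €48,136.4712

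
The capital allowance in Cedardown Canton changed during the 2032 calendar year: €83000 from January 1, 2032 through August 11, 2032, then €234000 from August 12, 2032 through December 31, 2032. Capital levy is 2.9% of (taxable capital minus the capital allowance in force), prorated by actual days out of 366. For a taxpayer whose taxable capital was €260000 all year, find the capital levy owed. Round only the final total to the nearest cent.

€3434.04

January 1 – August 11, 2032: 224 days, exemption €83000 → (€260000 − €83000) × 2.9% × 224/366 = €3141.5082
August 12 – December 31, 2032: 142 days, exemption €234000 → (€260000 − €234000) × 2.9% × 142/366 = €292.5355
Total = €3434.0437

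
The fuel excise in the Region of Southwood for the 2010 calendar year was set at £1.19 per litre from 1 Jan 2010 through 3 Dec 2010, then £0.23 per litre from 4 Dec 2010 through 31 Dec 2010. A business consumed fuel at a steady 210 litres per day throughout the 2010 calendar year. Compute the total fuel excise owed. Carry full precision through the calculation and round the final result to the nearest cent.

1 Jan – 3 Dec 2010: 337 days × 210 litres/day = 70,770 litres at £1.19/litre → £84,216.30
4 Dec – 31 Dec 2010: 28 days × 210 litres/day = 5,880 litres at £0.23/litre → £1,352.40

£85,568.70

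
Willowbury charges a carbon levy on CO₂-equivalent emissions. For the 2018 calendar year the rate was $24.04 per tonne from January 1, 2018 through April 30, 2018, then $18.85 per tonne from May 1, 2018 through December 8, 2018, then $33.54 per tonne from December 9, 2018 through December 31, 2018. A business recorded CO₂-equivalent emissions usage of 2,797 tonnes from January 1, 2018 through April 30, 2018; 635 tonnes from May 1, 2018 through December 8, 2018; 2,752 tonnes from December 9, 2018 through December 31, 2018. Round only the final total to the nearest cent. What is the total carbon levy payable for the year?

$171,511.71

January 1 – April 30, 2018: 2,797 tonnes at $24.04/tonne → $67,239.88
May 1 – December 8, 2018: 635 tonnes at $18.85/tonne → $11,969.75
December 9 – December 31, 2018: 2,752 tonnes at $33.54/tonne → $92,302.08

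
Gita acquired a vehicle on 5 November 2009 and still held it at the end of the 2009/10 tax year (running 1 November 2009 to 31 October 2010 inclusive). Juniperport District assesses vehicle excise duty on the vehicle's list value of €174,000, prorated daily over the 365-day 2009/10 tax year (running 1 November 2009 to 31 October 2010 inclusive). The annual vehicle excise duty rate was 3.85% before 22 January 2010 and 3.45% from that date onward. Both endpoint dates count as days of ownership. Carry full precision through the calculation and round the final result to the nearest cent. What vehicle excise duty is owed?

5 November 2009 – 21 January 2010: 78 days at 3.85% → €174,000 × 3.85% × 78/365 = €1,431.5671
22 January – 31 October 2010: 283 days at 3.45% → €174,000 × 3.45% × 283/365 = €4,654.3808
Total = €6,085.9479

€6,085.95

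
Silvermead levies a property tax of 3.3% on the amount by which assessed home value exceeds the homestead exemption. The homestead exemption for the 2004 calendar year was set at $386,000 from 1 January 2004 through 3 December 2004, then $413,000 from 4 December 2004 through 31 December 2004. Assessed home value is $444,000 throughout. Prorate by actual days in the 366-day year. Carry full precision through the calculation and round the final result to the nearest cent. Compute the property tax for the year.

1 January – 3 December 2004: 338 days, exemption $386,000 → ($444,000 − $386,000) × 3.3% × 338/366 = $1,767.5738
4 December – 31 December 2004: 28 days, exemption $413,000 → ($444,000 − $413,000) × 3.3% × 28/366 = $78.2623
Total = $1,845.8361

$1,845.84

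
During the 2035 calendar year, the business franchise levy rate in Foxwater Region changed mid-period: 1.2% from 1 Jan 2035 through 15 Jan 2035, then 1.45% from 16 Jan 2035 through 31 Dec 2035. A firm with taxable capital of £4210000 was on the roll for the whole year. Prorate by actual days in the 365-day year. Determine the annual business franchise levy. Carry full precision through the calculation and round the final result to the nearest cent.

£60612.47

1 Jan – 15 Jan 2035: 15 days at 1.2% → £4210000 × 1.2% × 15/365 = £2076.1644
16 Jan – 31 Dec 2035: 350 days at 1.45% → £4210000 × 1.45% × 350/365 = £58536.3014
Total = £60612.4658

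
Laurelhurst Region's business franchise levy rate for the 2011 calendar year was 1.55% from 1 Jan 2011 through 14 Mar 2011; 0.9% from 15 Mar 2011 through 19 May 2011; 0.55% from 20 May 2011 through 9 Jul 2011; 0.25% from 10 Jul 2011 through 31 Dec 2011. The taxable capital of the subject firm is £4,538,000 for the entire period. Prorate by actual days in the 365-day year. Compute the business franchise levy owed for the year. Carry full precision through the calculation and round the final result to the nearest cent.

£30,379.73

1 Jan – 14 Mar 2011: 73 days at 1.55% → £4,538,000 × 1.55% × 73/365 = £14,067.8000
15 Mar – 19 May 2011: 66 days at 0.9% → £4,538,000 × 0.9% × 66/365 = £7,385.1288
20 May – 9 Jul 2011: 51 days at 0.55% → £4,538,000 × 0.55% × 51/365 = £3,487.4219
10 Jul – 31 Dec 2011: 175 days at 0.25% → £4,538,000 × 0.25% × 175/365 = £5,439.3836
Total = £30,379.7342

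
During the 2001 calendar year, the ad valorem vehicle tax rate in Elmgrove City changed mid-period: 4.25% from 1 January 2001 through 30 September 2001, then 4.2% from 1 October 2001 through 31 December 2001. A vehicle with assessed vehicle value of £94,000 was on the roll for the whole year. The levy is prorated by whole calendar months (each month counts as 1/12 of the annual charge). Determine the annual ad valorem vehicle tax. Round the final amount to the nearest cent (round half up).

1 January – 30 September 2001: 9 months at 4.25% → £94,000 × 4.25% × 9/12 = £2,996.2500
1 October – 31 December 2001: 3 months at 4.2% → £94,000 × 4.2% × 3/12 = £987.0000
Total = £3,983.2500

£3,983.25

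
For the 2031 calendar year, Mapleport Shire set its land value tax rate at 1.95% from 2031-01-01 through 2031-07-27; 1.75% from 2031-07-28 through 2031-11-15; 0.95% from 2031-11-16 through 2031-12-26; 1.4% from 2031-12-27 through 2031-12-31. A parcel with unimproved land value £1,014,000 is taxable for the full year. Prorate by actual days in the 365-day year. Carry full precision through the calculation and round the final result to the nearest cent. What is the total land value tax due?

£17,940.85

2031-01-01 to 2031-07-27: 208 days at 1.95% → £1,014,000 × 1.95% × 208/365 = £11,267.9014
2031-07-28 to 2031-11-15: 111 days at 1.75% → £1,014,000 × 1.75% × 111/365 = £5,396.4247
2031-11-16 to 2031-12-26: 41 days at 0.95% → £1,014,000 × 0.95% × 41/365 = £1,082.0630
2031-12-27 to 2031-12-31: 5 days at 1.4% → £1,014,000 × 1.4% × 5/365 = £194.4658
Total = £17,940.8548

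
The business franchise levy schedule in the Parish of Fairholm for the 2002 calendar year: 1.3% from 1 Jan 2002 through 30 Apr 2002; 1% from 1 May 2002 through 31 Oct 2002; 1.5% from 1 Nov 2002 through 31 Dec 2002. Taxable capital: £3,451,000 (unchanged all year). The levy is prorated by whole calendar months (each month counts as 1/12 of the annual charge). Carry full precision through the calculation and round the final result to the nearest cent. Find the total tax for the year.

£40,836.83

1 Jan – 30 Apr 2002: 4 months at 1.3% → £3,451,000 × 1.3% × 4/12 = £14,954.3333
1 May – 31 Oct 2002: 6 months at 1% → £3,451,000 × 1% × 6/12 = £17,255.0000
1 Nov – 31 Dec 2002: 2 months at 1.5% → £3,451,000 × 1.5% × 2/12 = £8,627.5000
Total = £40,836.8333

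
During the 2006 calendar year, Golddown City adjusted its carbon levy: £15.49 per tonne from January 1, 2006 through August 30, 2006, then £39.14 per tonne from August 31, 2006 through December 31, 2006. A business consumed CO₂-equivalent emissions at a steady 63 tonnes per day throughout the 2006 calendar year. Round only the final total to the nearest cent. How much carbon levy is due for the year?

January 1 – August 30, 2006: 242 days × 63 tonnes/day = 15,246 tonnes at £15.49/tonne → £236,160.54
August 31 – December 31, 2006: 123 days × 63 tonnes/day = 7,749 tonnes at £39.14/tonne → £303,295.86

£539,456.40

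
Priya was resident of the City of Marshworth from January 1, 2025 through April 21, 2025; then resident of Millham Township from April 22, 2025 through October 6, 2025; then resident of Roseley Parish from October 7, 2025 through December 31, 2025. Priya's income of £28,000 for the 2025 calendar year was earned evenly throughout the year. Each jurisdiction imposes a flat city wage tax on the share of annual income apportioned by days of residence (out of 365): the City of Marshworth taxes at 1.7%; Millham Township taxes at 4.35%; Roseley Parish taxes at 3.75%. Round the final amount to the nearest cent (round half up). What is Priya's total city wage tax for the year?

The City of Marshworth, January 1 – April 21, 2025: 111 days → £28,000 × 1.7% × 111/365 = £144.7562
Millham Township, April 22 – October 6, 2025: 168 days → £28,000 × 4.35% × 168/365 = £560.6137
Roseley Parish, October 7 – December 31, 2025: 86 days → £28,000 × 3.75% × 86/365 = £247.3973
Total = £952.7671

£952.77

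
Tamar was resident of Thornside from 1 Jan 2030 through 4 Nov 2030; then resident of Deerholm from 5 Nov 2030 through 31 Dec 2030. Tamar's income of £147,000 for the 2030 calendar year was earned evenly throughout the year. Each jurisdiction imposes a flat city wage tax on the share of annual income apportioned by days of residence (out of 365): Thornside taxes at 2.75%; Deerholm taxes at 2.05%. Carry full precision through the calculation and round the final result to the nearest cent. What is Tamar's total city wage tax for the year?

Thornside, 1 Jan – 4 Nov 2030: 308 days → £147,000 × 2.75% × 308/365 = £3,411.2055
Deerholm, 5 Nov – 31 Dec 2030: 57 days → £147,000 × 2.05% × 57/365 = £470.6014
Total = £3,881.8068

£3,881.81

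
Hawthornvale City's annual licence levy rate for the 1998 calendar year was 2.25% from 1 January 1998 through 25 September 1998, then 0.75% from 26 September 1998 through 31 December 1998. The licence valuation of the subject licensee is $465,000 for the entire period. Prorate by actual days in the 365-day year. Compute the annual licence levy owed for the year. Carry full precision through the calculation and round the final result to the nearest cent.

1 January – 25 September 1998: 268 days at 2.25% → $465,000 × 2.25% × 268/365 = $7,682.0548
26 September – 31 December 1998: 97 days at 0.75% → $465,000 × 0.75% × 97/365 = $926.8151
Total = $8,608.8699

$8,608.87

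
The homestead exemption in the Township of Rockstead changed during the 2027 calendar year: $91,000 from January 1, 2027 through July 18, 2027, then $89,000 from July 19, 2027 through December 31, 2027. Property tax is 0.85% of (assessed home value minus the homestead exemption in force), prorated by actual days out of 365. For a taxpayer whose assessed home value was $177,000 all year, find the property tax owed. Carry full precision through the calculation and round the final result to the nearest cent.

$738.73

January 1 – July 18, 2027: 199 days, exemption $91,000 → ($177,000 − $91,000) × 0.85% × 199/365 = $398.5452
July 19 – December 31, 2027: 166 days, exemption $89,000 → ($177,000 − $89,000) × 0.85% × 166/365 = $340.1863
Total = $738.7315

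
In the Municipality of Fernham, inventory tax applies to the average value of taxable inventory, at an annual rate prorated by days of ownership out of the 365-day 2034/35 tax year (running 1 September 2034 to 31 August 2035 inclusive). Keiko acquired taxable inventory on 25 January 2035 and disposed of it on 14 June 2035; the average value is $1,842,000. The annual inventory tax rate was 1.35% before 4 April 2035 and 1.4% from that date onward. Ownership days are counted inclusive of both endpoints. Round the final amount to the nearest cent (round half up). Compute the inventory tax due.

25 January – 3 April 2035: 69 days at 1.35% → $1,842,000 × 1.35% × 69/365 = $4,700.8849
4 April – 14 June 2035: 72 days at 1.4% → $1,842,000 × 1.4% × 72/365 = $5,086.9479
Total = $9,787.8329

$9,787.83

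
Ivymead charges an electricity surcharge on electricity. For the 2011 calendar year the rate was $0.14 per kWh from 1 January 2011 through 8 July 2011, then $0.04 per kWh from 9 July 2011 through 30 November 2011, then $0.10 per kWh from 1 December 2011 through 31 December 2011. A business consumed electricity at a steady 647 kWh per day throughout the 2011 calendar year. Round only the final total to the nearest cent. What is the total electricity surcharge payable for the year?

$22,877.92

1 January – 8 July 2011: 189 days × 647 kWh/day = 122,283 kWh at $0.14/kWh → $17,119.62
9 July – 30 November 2011: 145 days × 647 kWh/day = 93,815 kWh at $0.04/kWh → $3,752.60
1 December – 31 December 2011: 31 days × 647 kWh/day = 20,057 kWh at $0.10/kWh → $2,005.70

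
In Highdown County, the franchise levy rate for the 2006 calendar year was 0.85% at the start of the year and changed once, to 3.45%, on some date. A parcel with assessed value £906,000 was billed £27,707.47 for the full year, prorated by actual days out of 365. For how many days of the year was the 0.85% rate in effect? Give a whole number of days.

55 days

Let d = days at the first rate; then 365 − d days at the second rate.
£906,000 × [0.85%·d + 3.45%·(365−d)] / 365 = £27,707.47
Solving gives d = 55, so the new rate took effect on February 25, 2006.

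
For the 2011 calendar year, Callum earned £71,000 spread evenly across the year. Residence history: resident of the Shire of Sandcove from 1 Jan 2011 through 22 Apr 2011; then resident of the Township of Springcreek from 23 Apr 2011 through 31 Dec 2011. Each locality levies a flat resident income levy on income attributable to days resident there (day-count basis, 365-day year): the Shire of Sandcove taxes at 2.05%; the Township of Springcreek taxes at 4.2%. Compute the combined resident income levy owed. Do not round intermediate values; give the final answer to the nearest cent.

£2,513.59

The Shire of Sandcove, 1 Jan – 22 Apr 2011: 112 days → £71,000 × 2.05% × 112/365 = £446.6192
The Township of Springcreek, 23 Apr – 31 Dec 2011: 253 days → £71,000 × 4.2% × 253/365 = £2,066.9753
Total = £2,513.5945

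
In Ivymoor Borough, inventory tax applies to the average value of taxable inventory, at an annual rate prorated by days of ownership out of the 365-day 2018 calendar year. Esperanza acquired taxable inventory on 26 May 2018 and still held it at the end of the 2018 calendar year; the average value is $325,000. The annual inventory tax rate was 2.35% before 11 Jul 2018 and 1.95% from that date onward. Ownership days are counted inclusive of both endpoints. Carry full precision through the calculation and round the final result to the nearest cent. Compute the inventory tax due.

26 May – 10 Jul 2018: 46 days at 2.35% → $325,000 × 2.35% × 46/365 = $962.5342
11 Jul – 31 Dec 2018: 174 days at 1.95% → $325,000 × 1.95% × 174/365 = $3,021.1644
Total = $3,983.6986

$3,983.70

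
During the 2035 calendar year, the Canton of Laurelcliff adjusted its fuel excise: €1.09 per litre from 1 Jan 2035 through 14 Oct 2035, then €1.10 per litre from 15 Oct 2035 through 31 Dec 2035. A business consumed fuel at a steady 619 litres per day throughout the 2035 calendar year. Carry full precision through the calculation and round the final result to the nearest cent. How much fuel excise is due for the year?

€246,751.97

1 Jan – 14 Oct 2035: 287 days × 619 litres/day = 177,653 litres at €1.09/litre → €193,641.77
15 Oct – 31 Dec 2035: 78 days × 619 litres/day = 48,282 litres at €1.10/litre → €53,110.20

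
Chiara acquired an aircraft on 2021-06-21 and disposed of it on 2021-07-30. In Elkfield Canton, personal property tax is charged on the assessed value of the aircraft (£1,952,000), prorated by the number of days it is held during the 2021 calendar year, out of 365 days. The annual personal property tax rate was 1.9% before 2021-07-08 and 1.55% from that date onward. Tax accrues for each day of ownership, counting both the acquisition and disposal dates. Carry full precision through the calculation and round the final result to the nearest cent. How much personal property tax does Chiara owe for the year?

2021-06-21 to 2021-07-07: 17 days at 1.9% → £1,952,000 × 1.9% × 17/365 = £1,727.3863
2021-07-08 to 2021-07-30: 23 days at 1.55% → £1,952,000 × 1.55% × 23/365 = £1,906.5425
Total = £3,633.9288

£3,633.93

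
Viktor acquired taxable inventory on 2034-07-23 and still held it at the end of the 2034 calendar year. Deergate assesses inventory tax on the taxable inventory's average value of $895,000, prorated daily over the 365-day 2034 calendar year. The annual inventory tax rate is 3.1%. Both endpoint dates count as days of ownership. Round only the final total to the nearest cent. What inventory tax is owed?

$12,314.22

Days held (2034-07-23 to 2034-12-31): 162 out of 365
Tax = $895,000 × 3.1% × 162/365 = $12,314.2192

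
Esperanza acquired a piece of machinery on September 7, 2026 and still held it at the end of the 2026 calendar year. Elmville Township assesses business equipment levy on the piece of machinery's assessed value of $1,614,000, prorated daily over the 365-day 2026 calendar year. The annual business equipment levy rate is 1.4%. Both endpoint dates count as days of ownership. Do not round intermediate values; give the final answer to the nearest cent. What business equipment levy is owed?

$7,181.19

Days held (September 7 – December 31, 2026): 116 out of 365
Tax = $1,614,000 × 1.4% × 116/365 = $7,181.1945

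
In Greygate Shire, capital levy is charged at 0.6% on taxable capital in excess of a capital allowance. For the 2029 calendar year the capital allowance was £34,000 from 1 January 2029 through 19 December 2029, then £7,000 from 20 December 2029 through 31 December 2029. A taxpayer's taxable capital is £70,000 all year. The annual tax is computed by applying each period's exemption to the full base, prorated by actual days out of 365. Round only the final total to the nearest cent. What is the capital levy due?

£221.33

1 January – 19 December 2029: 353 days, exemption £34,000 → (£70,000 − £34,000) × 0.6% × 353/365 = £208.8986
20 December – 31 December 2029: 12 days, exemption £7,000 → (£70,000 − £7,000) × 0.6% × 12/365 = £12.4274
Total = £221.3260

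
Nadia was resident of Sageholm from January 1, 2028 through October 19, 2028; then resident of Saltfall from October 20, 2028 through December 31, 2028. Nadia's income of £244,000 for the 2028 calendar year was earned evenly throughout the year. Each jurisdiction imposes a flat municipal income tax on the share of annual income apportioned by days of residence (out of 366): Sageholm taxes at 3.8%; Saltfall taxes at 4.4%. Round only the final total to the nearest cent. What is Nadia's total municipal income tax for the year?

Sageholm, January 1 – October 19, 2028: 293 days → £244,000 × 3.8% × 293/366 = £7,422.6667
Saltfall, October 20 – December 31, 2028: 73 days → £244,000 × 4.4% × 73/366 = £2,141.3333
Total = £9,564.0000

£9,564.00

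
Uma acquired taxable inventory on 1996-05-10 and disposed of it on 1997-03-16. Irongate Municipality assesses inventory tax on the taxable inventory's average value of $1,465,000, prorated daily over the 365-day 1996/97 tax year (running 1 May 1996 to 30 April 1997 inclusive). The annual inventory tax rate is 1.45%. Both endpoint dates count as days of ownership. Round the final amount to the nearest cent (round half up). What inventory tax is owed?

Days held (1996-05-10 to 1997-03-16): 311 out of 365
Tax = $1,465,000 × 1.45% × 311/365 = $18,099.7740

$18,099.77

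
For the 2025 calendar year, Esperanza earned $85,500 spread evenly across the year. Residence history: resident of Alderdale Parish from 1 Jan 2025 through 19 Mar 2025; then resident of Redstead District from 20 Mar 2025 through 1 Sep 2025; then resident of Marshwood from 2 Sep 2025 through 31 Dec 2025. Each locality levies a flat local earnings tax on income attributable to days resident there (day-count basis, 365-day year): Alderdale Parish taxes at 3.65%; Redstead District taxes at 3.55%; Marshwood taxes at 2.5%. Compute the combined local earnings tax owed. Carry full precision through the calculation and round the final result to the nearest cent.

$2,755.91

Alderdale Parish, 1 Jan – 19 Mar 2025: 78 days → $85,500 × 3.65% × 78/365 = $666.9000
Redstead District, 20 Mar – 1 Sep 2025: 166 days → $85,500 × 3.55% × 166/365 = $1,380.4151
Marshwood, 2 Sep – 31 Dec 2025: 121 days → $85,500 × 2.5% × 121/365 = $708.5959
Total = $2,755.9110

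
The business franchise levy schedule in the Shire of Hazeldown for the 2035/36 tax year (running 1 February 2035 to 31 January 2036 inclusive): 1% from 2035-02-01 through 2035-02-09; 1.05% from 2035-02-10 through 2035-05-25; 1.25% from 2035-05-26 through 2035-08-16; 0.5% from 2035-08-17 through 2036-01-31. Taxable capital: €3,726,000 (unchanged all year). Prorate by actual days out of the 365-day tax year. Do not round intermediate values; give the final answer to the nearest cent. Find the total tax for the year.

2035-02-01 to 2035-02-09: 9 days at 1% → €3,726,000 × 1% × 9/365 = €918.7397
2035-02-10 to 2035-05-25: 105 days at 1.05% → €3,726,000 × 1.05% × 105/365 = €11,254.5616
2035-05-26 to 2035-08-16: 83 days at 1.25% → €3,726,000 × 1.25% × 83/365 = €10,591.0274
2035-08-17 to 2036-01-31: 168 days at 0.5% → €3,726,000 × 0.5% × 168/365 = €8,574.9041
Total = €31,339.2329

€31,339.23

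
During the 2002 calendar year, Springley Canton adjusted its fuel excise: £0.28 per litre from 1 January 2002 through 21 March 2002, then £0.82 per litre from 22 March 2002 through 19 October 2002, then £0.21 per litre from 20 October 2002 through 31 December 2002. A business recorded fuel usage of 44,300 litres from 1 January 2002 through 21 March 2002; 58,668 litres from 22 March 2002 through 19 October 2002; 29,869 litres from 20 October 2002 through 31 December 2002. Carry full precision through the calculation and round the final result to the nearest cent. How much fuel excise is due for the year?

1 January – 21 March 2002: 44,300 litres at £0.28/litre → £12404.00
22 March – 19 October 2002: 58,668 litres at £0.82/litre → £48107.76
20 October – 31 December 2002: 29,869 litres at £0.21/litre → £6272.49

£66784.25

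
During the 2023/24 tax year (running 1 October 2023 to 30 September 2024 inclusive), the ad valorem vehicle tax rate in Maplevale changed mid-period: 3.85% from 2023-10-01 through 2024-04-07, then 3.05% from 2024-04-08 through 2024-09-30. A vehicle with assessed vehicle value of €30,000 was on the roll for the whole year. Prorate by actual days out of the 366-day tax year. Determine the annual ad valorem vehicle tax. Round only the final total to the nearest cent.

2023-10-01 to 2024-04-07: 190 days at 3.85% → €30,000 × 3.85% × 190/366 = €599.5902
2024-04-08 to 2024-09-30: 176 days at 3.05% → €30,000 × 3.05% × 176/366 = €440.0000
Total = €1,039.5902

€1,039.59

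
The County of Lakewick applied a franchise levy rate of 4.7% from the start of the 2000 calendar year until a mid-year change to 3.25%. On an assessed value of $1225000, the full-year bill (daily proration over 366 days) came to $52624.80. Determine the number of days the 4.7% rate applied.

Let d = days at the first rate; then 366 − d days at the second rate.
$1225000 × [4.7%·d + 3.25%·(366−d)] / 366 = $52624.80
Solving gives d = 264, so the new rate took effect on September 21, 2000.

264 days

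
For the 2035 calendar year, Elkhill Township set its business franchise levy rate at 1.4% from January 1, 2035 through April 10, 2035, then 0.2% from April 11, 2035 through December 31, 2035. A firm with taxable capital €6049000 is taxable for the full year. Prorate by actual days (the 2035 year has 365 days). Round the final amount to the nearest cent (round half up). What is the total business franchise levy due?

€31985.12

January 1 – April 10, 2035: 100 days at 1.4% → €6049000 × 1.4% × 100/365 = €23201.6438
April 11 – December 31, 2035: 265 days at 0.2% → €6049000 × 0.2% × 265/365 = €8783.4795
Total = €31985.1233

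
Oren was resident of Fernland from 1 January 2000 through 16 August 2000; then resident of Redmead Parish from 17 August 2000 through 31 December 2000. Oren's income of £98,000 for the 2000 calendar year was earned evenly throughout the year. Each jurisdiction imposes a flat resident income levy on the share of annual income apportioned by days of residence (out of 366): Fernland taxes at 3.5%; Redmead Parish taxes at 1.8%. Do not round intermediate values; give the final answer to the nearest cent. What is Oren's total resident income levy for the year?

Fernland, 1 January – 16 August 2000: 229 days → £98,000 × 3.5% × 229/366 = £2,146.0929
Redmead Parish, 17 August – 31 December 2000: 137 days → £98,000 × 1.8% × 137/366 = £660.2951
Total = £2,806.3880

£2,806.39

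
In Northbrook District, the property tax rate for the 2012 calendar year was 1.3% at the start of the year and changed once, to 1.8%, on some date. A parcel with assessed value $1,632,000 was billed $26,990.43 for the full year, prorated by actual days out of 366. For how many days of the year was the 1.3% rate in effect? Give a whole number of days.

Let d = days at the first rate; then 366 − d days at the second rate.
$1,632,000 × [1.3%·d + 1.8%·(366−d)] / 366 = $26,990.43
Solving gives d = 107, so the new rate took effect on 17 Apr 2012.

107 days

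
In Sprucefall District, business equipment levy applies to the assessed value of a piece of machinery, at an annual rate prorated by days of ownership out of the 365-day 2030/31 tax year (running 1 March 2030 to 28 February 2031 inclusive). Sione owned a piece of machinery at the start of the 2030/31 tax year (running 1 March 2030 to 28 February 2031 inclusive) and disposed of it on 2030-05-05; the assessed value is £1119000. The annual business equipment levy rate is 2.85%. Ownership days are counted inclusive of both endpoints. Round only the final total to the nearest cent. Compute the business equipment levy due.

Days held (2030-03-01 to 2030-05-05): 66 out of 365
Tax = £1119000 × 2.85% × 66/365 = £5766.6822

£5766.68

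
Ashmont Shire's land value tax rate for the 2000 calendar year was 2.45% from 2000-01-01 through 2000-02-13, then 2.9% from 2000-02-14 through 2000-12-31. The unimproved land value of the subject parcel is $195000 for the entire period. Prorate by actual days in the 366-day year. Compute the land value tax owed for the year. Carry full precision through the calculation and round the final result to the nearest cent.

$5549.51

2000-01-01 to 2000-02-13: 44 days at 2.45% → $195000 × 2.45% × 44/366 = $574.3443
2000-02-14 to 2000-12-31: 322 days at 2.9% → $195000 × 2.9% × 322/366 = $4975.1639
Total = $5549.5082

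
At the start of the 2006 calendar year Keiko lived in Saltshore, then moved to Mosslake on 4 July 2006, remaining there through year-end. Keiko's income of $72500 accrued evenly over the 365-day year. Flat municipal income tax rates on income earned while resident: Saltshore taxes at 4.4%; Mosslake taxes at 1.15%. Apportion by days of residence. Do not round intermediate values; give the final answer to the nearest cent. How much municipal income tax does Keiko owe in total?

$2021.56

Saltshore, 1 January – 3 July 2006: 184 days → $72500 × 4.4% × 184/365 = $1608.1096
Mosslake, 4 July – 31 December 2006: 181 days → $72500 × 1.15% × 181/365 = $413.4486
Total = $2021.5582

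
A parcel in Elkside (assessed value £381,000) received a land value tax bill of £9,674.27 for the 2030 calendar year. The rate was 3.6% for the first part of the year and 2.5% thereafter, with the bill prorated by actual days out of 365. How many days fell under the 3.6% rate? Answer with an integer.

13 days

Let d = days at the first rate; then 365 − d days at the second rate.
£381,000 × [3.6%·d + 2.5%·(365−d)] / 365 = £9,674.27
Solving gives d = 13, so the new rate took effect on 14 Jan 2030.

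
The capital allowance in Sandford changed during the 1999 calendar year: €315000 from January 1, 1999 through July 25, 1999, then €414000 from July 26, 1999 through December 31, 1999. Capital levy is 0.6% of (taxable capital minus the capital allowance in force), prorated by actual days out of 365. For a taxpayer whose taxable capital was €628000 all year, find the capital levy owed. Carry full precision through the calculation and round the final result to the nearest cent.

€1619.24

January 1 – July 25, 1999: 206 days, exemption €315000 → (€628000 − €315000) × 0.6% × 206/365 = €1059.9123
July 26 – December 31, 1999: 159 days, exemption €414000 → (€628000 − €414000) × 0.6% × 159/365 = €559.3315
Total = €1619.2438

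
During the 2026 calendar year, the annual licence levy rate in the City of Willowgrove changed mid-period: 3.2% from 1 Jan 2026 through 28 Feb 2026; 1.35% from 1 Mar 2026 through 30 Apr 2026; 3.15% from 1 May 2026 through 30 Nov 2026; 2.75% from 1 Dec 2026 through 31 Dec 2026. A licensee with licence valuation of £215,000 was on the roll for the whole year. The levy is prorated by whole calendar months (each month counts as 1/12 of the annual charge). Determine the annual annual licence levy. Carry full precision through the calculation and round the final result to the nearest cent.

1 Jan – 28 Feb 2026: 2 months at 3.2% → £215,000 × 3.2% × 2/12 = £1,146.6667
1 Mar – 30 Apr 2026: 2 months at 1.35% → £215,000 × 1.35% × 2/12 = £483.7500
1 May – 30 Nov 2026: 7 months at 3.15% → £215,000 × 3.15% × 7/12 = £3,950.6250
1 Dec – 31 Dec 2026: 1 month at 2.75% → £215,000 × 2.75% × 1/12 = £492.7083
Total = £6,073.7500

£6,073.75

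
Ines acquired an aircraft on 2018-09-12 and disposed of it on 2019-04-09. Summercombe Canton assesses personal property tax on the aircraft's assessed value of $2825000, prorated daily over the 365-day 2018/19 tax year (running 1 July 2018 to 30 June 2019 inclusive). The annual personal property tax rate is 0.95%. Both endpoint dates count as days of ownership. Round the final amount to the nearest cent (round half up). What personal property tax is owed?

$15440.75

Days held (2018-09-12 to 2019-04-09): 210 out of 365
Tax = $2825000 × 0.95% × 210/365 = $15440.7534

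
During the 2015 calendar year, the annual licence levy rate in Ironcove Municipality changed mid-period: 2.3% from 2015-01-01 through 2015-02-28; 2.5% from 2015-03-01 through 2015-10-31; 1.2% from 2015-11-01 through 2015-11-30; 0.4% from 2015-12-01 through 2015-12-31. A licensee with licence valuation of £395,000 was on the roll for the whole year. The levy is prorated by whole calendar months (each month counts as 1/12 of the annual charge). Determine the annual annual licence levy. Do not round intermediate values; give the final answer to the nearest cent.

£8,624.17

2015-01-01 to 2015-02-28: 2 months at 2.3% → £395,000 × 2.3% × 2/12 = £1,514.1667
2015-03-01 to 2015-10-31: 8 months at 2.5% → £395,000 × 2.5% × 8/12 = £6,583.3333
2015-11-01 to 2015-11-30: 1 month at 1.2% → £395,000 × 1.2% × 1/12 = £395.0000
2015-12-01 to 2015-12-31: 1 month at 0.4% → £395,000 × 0.4% × 1/12 = £131.6667
Total = £8,624.1667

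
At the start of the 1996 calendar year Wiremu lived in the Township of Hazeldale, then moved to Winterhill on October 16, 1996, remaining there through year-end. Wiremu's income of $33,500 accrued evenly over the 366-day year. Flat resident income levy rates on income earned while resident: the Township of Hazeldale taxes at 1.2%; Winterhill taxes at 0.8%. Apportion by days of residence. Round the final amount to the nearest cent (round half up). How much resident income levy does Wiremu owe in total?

The Township of Hazeldale, January 1 – October 15, 1996: 289 days → $33,500 × 1.2% × 289/366 = $317.4262
Winterhill, October 16 – December 31, 1996: 77 days → $33,500 × 0.8% × 77/366 = $56.3825
Total = $373.8087

$373.81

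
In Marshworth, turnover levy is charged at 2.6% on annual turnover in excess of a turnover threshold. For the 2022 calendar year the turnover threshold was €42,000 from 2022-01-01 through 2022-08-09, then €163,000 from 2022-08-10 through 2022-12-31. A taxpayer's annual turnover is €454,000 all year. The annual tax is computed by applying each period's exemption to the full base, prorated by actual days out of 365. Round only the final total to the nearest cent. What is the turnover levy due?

2022-01-01 to 2022-08-09: 221 days, exemption €42,000 → (€454,000 − €42,000) × 2.6% × 221/365 = €6,485.8959
2022-08-10 to 2022-12-31: 144 days, exemption €163,000 → (€454,000 − €163,000) × 2.6% × 144/365 = €2,984.9425
Total = €9,470.8384

€9,470.84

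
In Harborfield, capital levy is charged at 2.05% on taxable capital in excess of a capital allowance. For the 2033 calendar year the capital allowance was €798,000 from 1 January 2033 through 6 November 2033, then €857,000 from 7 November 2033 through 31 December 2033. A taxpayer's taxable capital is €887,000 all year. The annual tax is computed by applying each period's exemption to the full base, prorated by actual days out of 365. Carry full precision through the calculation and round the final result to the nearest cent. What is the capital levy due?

1 January – 6 November 2033: 310 days, exemption €798,000 → (€887,000 − €798,000) × 2.05% × 310/365 = €1,549.5753
7 November – 31 December 2033: 55 days, exemption €857,000 → (€887,000 − €857,000) × 2.05% × 55/365 = €92.6712
Total = €1,642.2466

€1,642.25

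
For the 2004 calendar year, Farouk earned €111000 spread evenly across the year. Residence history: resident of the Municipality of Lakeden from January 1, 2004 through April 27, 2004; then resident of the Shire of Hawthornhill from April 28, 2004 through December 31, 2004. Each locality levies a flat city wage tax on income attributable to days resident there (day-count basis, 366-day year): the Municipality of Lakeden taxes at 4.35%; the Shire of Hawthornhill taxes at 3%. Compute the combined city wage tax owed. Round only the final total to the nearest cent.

€3813.12

The Municipality of Lakeden, January 1 – April 27, 2004: 118 days → €111000 × 4.35% × 118/366 = €1556.7295
The Shire of Hawthornhill, April 28 – December 31, 2004: 248 days → €111000 × 3% × 248/366 = €2256.3934
Total = €3813.1230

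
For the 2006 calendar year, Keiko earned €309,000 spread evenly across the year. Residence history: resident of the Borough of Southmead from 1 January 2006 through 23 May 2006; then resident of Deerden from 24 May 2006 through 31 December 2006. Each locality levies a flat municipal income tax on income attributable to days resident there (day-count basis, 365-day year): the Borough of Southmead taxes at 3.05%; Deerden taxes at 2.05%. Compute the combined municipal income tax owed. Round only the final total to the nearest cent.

The Borough of Southmead, 1 January – 23 May 2006: 143 days → €309,000 × 3.05% × 143/365 = €3,692.3384
Deerden, 24 May – 31 December 2006: 222 days → €309,000 × 2.05% × 222/365 = €3,852.7644
Total = €7,545.1027

€7,545.10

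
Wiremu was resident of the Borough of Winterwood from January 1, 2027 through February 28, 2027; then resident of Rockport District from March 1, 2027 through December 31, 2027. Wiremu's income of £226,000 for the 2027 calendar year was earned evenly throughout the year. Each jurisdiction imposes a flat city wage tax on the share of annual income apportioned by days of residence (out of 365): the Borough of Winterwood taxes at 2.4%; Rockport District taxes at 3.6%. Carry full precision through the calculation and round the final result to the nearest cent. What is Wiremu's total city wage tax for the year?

£7,697.62

The Borough of Winterwood, January 1 – February 28, 2027: 59 days → £226,000 × 2.4% × 59/365 = £876.7562
Rockport District, March 1 – December 31, 2027: 306 days → £226,000 × 3.6% × 306/365 = £6,820.8658
Total = £7,697.6219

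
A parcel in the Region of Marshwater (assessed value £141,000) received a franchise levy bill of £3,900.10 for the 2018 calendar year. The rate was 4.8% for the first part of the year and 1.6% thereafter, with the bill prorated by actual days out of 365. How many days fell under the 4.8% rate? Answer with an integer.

Let d = days at the first rate; then 365 − d days at the second rate.
£141,000 × [4.8%·d + 1.6%·(365−d)] / 365 = £3,900.10
Solving gives d = 133, so the new rate took effect on May 14, 2018.

133 days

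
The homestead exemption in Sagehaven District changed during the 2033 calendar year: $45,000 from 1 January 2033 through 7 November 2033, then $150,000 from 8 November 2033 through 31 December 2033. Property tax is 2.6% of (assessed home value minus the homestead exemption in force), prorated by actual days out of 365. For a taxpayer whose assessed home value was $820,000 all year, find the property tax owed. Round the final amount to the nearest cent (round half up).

$19,746.11

1 January – 7 November 2033: 311 days, exemption $45,000 → ($820,000 − $45,000) × 2.6% × 311/365 = $17,168.9041
8 November – 31 December 2033: 54 days, exemption $150,000 → ($820,000 − $150,000) × 2.6% × 54/365 = $2,577.2055
Total = $19,746.1096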